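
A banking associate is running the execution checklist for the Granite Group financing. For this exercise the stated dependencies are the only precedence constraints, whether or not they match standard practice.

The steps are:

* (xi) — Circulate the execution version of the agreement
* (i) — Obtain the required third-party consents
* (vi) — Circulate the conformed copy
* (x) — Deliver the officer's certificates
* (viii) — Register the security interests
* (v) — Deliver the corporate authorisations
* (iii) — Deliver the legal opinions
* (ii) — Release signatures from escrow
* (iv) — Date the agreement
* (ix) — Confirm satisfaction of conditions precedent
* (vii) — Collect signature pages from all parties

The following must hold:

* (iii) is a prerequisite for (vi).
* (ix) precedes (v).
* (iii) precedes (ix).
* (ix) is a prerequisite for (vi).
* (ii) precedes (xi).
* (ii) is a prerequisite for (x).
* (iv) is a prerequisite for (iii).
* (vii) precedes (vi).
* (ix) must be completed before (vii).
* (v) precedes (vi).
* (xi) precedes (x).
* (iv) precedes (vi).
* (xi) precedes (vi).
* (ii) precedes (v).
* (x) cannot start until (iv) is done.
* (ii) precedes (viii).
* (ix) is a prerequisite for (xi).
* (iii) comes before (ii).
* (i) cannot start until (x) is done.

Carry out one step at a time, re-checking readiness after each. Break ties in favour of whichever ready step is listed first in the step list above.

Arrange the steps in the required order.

(iv), (iii), (ii), (viii), (ix), (xi), (x), (i), (v), (vii), (vi)

(iv) has no prerequisites → (iv) first.
(iii) needed (iv), now all done → (iii).
(ii) and (ix) are both available; (ii) is listed earlier → (ii).
(viii) now also ready, so the ready set is {(viii), (ix)}; (viii) is listed earlier → (viii).
(ix) needed (iii), now all done → (ix).
Now (xi), (v) and (vii) have their prerequisites met. (xi) is listed earlier, so (xi) next.
Ready: (x), (v) and (vii). (x) is listed earlier → (x).
Now (i), (v) and (vii) have their prerequisites met. (i) is listed earlier, so (i) next.
(v) and (vii) are both available; (v) is listed earlier → (v).
(vii) is the only step now ready → (vii).
(vi) is the only step now ready → (vi).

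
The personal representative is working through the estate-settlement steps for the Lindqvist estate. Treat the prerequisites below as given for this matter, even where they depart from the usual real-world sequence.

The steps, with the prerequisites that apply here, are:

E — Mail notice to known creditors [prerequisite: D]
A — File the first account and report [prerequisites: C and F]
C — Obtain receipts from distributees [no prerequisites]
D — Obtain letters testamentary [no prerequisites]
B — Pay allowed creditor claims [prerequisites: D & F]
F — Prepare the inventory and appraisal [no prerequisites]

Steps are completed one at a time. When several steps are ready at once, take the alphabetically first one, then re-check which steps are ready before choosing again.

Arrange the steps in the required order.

C D E F A B

C, D and F have no prerequisites; C has the earlier label, so C is first.
Now D and F have their prerequisites met. D has the earlier label, so D next.
E and F are both available; E has the earlier label → E.
That leaves F as the only ready step → F.
Ready: A and B. A has the earlier label → A.
That leaves B as the only ready step → B.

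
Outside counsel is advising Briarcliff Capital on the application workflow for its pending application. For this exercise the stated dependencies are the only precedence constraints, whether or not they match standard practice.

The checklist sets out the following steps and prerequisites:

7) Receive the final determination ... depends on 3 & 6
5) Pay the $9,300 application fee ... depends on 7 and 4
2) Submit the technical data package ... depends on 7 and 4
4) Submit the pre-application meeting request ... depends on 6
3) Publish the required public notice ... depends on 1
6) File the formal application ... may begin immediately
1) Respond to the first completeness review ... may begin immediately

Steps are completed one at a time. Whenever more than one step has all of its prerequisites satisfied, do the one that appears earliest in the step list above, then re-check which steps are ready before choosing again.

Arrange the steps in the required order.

6, 4, 1, 3, 7, 5, 2

Nothing is required for 6 and 1. 6 is listed earlier → 6 first.
4 and 1 are both available; 4 is listed earlier → 4.
Next only 1 has its prerequisites met → 1.
3 needed 1, now all done → 3.
7 needed 3 and 6, now all done → 7.
Ready: 5 and 2. 5 is listed earlier → 5.
2 is the only step now ready → 2.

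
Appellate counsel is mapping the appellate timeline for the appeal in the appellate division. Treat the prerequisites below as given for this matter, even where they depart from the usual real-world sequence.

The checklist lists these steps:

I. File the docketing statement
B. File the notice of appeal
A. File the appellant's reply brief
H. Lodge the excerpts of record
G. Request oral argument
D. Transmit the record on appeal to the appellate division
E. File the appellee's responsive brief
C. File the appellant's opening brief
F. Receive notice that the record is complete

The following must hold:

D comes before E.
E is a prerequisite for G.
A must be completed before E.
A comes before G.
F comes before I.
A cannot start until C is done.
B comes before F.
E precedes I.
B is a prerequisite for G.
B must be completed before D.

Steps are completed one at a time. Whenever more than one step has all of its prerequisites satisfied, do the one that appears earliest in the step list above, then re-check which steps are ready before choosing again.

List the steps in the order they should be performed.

Nothing is required for B, H and C. B is listed earlier → B first.
H, D, C and F are all available; H is listed earlier → H.
Now D, C and F have their prerequisites met. D is listed earlier, so D next.
C and F are both available; C is listed earlier → C.
A now also ready, so the ready set is {A, F}; A is listed earlier → A.
E now also ready, so the ready set is {E, F}; E is listed earlier → E.
Now G and F have their prerequisites met. G is listed earlier, so G next.
F needed B, now all done → F.
Next only I has its prerequisites met → I.

B, H, D, C, A, E, G, F, I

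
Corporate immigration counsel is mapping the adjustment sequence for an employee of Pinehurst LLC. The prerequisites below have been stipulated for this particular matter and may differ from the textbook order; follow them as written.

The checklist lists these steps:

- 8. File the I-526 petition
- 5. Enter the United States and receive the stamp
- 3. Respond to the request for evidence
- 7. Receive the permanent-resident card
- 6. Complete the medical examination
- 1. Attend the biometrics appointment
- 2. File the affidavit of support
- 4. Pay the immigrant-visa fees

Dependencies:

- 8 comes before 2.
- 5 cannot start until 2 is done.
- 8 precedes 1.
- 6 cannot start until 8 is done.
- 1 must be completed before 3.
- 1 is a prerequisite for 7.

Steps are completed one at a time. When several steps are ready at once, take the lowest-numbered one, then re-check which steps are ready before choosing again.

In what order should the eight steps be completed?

4 → 8 → 1 → 2 → 3 → 5 → 6 → 7

4 and 8 have no prerequisites; 4 has the earlier label, so 4 is first.
Next only 8 has its prerequisites met → 8.
Ready: 1, 2 and 6. 1 has the earlier label → 1.
Now 2, 3, 6 and 7 have their prerequisites met. 2 has the earlier label, so 2 next.
5 now also ready, so the ready set is {3, 5, 6, 7}; 3 has the earlier label → 3.
5, 6 and 7 are all available; 5 has the earlier label → 5.
Now 6 and 7 have their prerequisites met. 6 has the earlier label, so 6 next.
7 needed 1, now all done → 7.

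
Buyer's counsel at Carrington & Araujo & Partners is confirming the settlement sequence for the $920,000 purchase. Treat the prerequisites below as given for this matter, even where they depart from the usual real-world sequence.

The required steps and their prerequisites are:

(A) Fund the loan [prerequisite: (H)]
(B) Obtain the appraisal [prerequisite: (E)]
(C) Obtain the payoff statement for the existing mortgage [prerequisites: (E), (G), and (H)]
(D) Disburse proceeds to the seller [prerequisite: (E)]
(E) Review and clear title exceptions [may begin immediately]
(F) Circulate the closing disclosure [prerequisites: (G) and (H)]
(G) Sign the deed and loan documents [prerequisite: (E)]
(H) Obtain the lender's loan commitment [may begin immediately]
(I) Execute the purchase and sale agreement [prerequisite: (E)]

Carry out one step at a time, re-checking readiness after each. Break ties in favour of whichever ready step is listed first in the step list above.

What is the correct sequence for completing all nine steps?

(E) and (H) have no prerequisites; (E) is listed earlier, so (E) is first.
(B), (D), (G), (H) and (I) are all available; (B) is listed earlier → (B).
Ready: (D), (G), (H) and (I). (D) is listed earlier → (D).
Ready: (G), (H) and (I). (G) is listed earlier → (G).
(H) and (I) are both available; (H) is listed earlier → (H).
(A), (C) and (F) now also ready, so the ready set is {(A), (C), (F), (I)}; (A) is listed earlier → (A).
Ready: (C), (F) and (I). (C) is listed earlier → (C).
Now (F) and (I) have their prerequisites met. (F) is listed earlier, so (F) next.
Next only (I) has its prerequisites met → (I).

(E), (B), (D), (G), (H), (A), (C), (F), (I)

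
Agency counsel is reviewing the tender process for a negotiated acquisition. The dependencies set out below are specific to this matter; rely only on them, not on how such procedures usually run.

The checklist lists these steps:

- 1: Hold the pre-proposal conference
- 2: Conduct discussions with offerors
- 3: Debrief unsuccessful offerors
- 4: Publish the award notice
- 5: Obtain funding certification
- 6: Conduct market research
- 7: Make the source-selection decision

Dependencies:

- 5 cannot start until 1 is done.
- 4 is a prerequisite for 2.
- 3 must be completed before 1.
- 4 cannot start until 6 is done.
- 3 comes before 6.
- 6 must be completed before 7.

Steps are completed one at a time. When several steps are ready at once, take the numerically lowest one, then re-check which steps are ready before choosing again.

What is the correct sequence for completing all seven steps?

3, 1, 5, 6, 4, 2, 7

3 is the only step with nothing outstanding, so it goes first.
Now 1 and 6 have their prerequisites met. 1 has the earlier label, so 1 next.
5 now also ready, so the ready set is {5, 6}; 5 has the earlier label → 5.
That leaves 6 as the only ready step → 6.
Now 4 and 7 have their prerequisites met. 4 has the earlier label, so 4 next.
2 and 7 are both available; 2 has the earlier label → 2.
7 needed 6, now all done → 7.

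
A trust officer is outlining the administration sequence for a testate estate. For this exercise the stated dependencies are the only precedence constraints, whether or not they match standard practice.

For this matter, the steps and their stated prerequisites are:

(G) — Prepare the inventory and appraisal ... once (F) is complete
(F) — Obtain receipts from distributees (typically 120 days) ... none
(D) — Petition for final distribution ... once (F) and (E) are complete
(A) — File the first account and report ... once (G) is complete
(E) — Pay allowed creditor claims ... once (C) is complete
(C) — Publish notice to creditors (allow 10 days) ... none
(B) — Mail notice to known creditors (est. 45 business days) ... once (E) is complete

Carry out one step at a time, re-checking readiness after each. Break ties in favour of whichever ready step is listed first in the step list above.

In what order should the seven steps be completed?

(F) and (C) have no prerequisites; (F) is listed earlier, so (F) is first.
(G) now also ready, so the ready set is {(G), (C)}; (G) is listed earlier → (G).
(A) now also ready, so the ready set is {(A), (C)}; (A) is listed earlier → (A).
(C) is the only step now ready → (C).
Next only (E) has its prerequisites met → (E).
Now (D) and (B) have their prerequisites met. (D) is listed earlier, so (D) next.
(B) needed (E), now all done → (B).

(F), (G), (A), (C), (E), (D), (B)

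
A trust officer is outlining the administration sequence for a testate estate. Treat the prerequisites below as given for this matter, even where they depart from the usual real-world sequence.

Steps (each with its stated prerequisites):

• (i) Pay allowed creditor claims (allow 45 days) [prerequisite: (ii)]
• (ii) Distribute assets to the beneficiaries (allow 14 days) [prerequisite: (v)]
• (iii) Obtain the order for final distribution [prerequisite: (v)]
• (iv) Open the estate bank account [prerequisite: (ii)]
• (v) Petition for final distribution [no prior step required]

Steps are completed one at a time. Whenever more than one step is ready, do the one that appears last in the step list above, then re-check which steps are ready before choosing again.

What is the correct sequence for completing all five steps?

(v), (iii), (ii), (iv), (i)

(v) is the only step with nothing outstanding, so it goes first.
Now (iii) and (ii) have their prerequisites met. (iii) is listed later, so (iii) next.
(ii) is the only step now ready → (ii).
(iv) and (i) are both available; (iv) is listed later → (iv).
(i) is the only step now ready → (i).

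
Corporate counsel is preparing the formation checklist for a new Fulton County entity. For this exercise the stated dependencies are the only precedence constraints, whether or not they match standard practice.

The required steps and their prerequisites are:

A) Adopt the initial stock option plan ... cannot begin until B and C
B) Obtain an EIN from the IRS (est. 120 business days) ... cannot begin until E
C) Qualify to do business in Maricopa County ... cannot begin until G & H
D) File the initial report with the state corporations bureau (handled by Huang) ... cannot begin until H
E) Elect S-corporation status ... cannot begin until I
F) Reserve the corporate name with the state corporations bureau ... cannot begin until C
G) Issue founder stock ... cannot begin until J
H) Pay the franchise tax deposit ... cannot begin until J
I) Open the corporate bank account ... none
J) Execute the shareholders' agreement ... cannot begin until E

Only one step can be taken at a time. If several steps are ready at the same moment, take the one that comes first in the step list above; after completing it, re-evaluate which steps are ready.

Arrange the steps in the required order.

I → E → B → J → G → H → C → A → D → F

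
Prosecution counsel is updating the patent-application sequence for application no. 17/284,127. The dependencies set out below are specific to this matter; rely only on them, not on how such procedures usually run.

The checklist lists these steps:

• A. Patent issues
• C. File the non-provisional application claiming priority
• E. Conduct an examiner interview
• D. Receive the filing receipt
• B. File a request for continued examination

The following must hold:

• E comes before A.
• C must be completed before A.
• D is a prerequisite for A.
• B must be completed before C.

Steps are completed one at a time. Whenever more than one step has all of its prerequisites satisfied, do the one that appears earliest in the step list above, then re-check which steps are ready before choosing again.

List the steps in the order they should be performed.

E → D → B → C → A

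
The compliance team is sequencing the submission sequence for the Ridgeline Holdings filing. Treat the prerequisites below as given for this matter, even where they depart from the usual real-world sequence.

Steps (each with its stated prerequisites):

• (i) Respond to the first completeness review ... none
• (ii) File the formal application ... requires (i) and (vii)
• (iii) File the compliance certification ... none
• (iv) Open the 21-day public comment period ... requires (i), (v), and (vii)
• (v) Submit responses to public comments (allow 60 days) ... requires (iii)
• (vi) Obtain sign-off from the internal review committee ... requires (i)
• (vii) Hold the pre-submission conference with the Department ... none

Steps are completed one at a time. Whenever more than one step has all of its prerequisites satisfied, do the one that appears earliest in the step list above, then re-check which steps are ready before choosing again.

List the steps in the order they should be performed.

Nothing is required for (i), (iii) and (vii). (i) is listed earlier → (i) first.
(vi) now also ready, so the ready set is {(iii), (vi), (vii)}; (iii) is listed earlier → (iii).
(v) now also ready, so the ready set is {(v), (vi), (vii)}; (v) is listed earlier → (v).
Ready: (vi) and (vii). (vi) is listed earlier → (vi).
That leaves (vii) as the only ready step → (vii).
(ii) and (iv) are both available; (ii) is listed earlier → (ii).
That leaves (iv) as the only ready step → (iv).

(i), (iii), (v), (vi), (vii), (ii), (iv)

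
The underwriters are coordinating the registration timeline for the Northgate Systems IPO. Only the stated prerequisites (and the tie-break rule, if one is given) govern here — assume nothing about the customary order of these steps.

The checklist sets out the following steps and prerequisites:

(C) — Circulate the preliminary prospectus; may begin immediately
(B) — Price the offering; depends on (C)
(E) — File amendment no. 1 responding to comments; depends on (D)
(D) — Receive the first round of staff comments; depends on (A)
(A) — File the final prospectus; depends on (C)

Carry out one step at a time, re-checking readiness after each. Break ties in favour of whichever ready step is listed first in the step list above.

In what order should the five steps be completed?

(C) (B) (A) (D) (E)

(C) is the only step with nothing outstanding, so it goes first.
Now (B) and (A) have their prerequisites met. (B) is listed earlier, so (B) next.
Next only (A) has its prerequisites met → (A).
(D) needed (A), now all done → (D).
(E) needed (D), now all done → (E).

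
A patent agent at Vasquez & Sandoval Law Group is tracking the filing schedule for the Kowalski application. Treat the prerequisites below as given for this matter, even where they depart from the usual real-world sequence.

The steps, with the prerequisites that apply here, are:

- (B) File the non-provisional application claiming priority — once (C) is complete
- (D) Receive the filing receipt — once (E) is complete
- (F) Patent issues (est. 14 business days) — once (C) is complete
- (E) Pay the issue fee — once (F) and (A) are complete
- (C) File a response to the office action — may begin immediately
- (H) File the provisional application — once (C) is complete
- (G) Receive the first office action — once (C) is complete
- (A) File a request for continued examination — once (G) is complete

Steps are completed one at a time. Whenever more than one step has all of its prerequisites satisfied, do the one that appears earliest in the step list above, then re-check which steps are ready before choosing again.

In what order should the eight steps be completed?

(C) → (B) → (F) → (H) → (G) → (A) → (E) → (D)

Only (C) has no prerequisites, so it is first.
(B), (F), (H) and (G) are all available; (B) is listed earlier → (B).
(F), (H) and (G) are all available; (F) is listed earlier → (F).
Ready: (H) and (G). (H) is listed earlier → (H).
(G) needed (C), now all done → (G).
(A) needed (G), now all done → (A).
Next only (E) has its prerequisites met → (E).
(D) is the only step now ready → (D).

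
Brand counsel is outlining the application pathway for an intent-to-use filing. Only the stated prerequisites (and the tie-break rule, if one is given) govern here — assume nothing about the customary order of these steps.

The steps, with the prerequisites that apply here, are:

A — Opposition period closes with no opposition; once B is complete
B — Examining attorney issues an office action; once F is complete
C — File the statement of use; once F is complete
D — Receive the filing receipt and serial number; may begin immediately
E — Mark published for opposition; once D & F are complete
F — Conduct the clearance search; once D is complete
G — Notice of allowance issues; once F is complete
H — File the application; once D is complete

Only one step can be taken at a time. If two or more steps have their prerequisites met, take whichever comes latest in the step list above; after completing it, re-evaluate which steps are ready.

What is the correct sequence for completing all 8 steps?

D H F G E C B A

D is the only step with nothing outstanding, so it goes first.
Ready: H and F. H is listed later → H.
F is the only step now ready → F.
Ready: G, E, C and B. G is listed later → G.
E, C and B are all available; E is listed later → E.
C and B are both available; C is listed later → C.
B needed F, now all done → B.
That leaves A as the only ready step → A.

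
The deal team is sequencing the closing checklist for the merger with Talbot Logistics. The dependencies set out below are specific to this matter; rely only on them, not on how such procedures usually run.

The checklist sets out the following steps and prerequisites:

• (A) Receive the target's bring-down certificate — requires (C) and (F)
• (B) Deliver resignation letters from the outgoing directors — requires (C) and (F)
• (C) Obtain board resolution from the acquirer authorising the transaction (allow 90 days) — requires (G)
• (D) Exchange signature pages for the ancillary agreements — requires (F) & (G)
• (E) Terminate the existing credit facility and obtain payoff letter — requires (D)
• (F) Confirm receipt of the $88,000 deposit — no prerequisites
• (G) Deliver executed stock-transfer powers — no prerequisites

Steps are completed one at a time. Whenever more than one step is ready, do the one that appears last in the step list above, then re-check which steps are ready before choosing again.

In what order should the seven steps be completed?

(G) (F) (D) (E) (C) (B) (A)

(G) and (F) have no prerequisites; (G) is listed later, so (G) is first.
Now (F) and (C) have their prerequisites met. (F) is listed later, so (F) next.
Ready: (D) and (C). (D) is listed later → (D).
(E) and (C) are both available; (E) is listed later → (E).
Next only (C) has its prerequisites met → (C).
Ready: (B) and (A). (B) is listed later → (B).
Next only (A) has its prerequisites met → (A).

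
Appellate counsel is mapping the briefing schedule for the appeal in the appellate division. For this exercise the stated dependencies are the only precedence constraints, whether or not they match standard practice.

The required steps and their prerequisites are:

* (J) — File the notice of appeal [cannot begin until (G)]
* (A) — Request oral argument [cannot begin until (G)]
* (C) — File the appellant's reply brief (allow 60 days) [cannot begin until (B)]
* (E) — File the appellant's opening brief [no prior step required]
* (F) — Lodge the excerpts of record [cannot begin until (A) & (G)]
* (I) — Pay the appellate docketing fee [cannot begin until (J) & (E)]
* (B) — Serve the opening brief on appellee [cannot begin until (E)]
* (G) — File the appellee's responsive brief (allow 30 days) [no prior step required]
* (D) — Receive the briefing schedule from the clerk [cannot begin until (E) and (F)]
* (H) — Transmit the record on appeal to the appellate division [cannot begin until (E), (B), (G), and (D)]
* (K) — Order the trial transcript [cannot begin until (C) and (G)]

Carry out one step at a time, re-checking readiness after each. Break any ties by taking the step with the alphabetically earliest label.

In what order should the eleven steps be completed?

(E) → (B) → (C) → (G) → (A) → (F) → (D) → (H) → (J) → (I) → (K)

(E) and (G) have no prerequisites; (E) has the earlier label, so (E) is first.
Now (B) and (G) have their prerequisites met. (B) has the earlier label, so (B) next.
(C) now also ready, so the ready set is {(C), (G)}; (C) has the earlier label → (C).
That leaves (G) as the only ready step → (G).
(A), (J) and (K) are all available; (A) has the earlier label → (A).
(F) now also ready, so the ready set is {(F), (J), (K)}; (F) has the earlier label → (F).
(D) now also ready, so the ready set is {(D), (J), (K)}; (D) has the earlier label → (D).
(H) now also ready, so the ready set is {(H), (J), (K)}; (H) has the earlier label → (H).
Ready: (J) and (K). (J) has the earlier label → (J).
Now (I) and (K) have their prerequisites met. (I) has the earlier label, so (I) next.
(K) needed (C) and (G), now all done → (K).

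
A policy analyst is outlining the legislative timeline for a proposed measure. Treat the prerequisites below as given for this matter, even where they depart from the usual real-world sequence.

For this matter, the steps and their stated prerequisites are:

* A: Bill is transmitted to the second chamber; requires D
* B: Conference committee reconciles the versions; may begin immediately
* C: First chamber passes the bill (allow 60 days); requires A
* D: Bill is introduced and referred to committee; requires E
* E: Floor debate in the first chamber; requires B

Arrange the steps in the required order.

Only B has no prerequisites, so it is first.
E needed B, now all done → E.
D needed E, now all done → D.
Next only A has its prerequisites met → A.
C is the only step now ready → C.

B E D A C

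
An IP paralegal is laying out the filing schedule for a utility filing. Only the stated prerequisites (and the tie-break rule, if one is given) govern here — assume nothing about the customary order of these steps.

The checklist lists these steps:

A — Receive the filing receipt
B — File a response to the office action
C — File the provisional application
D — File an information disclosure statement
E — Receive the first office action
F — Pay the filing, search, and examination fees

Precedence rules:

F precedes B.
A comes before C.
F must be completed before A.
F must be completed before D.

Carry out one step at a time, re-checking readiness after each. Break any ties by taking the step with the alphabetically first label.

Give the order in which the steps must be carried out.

E and F have no prerequisites; E has the earlier label, so E is first.
That leaves F as the only ready step → F.
Now A, B and D have their prerequisites met. A has the earlier label, so A next.
B, C and D are all available; B has the earlier label → B.
Now C and D have their prerequisites met. C has the earlier label, so C next.
D needed F, now all done → D.

E → F → A → B → C → D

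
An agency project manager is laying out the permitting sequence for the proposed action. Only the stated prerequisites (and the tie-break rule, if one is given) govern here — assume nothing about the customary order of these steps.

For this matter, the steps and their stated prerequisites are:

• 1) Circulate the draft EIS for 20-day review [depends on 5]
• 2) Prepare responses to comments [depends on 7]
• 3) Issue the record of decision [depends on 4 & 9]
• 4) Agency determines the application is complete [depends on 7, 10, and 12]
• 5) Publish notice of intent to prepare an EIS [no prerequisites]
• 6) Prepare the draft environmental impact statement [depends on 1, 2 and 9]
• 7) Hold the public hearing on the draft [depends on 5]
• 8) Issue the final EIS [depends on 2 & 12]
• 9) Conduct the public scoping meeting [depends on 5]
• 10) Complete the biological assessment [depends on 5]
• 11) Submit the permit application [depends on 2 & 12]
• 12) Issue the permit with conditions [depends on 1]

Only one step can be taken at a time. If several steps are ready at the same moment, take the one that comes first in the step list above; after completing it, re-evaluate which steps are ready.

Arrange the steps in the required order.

5 1 7 2 9 6 10 12 4 3 8 11

Only 5 has no prerequisites, so it is first.
Now 1, 7, 9 and 10 have their prerequisites met. 1 is listed earlier, so 1 next.
Ready: 7, 9, 10 and 12. 7 is listed earlier → 7.
2 now also ready, so the ready set is {2, 9, 10, 12}; 2 is listed earlier → 2.
9, 10 and 12 are all available; 9 is listed earlier → 9.
Now 6, 10 and 12 have their prerequisites met. 6 is listed earlier, so 6 next.
Now 10 and 12 have their prerequisites met. 10 is listed earlier, so 10 next.
That leaves 12 as the only ready step → 12.
4, 8 and 11 are all available; 4 is listed earlier → 4.
3 now also ready, so the ready set is {3, 8, 11}; 3 is listed earlier → 3.
Now 8 and 11 have their prerequisites met. 8 is listed earlier, so 8 next.
Next only 11 has its prerequisites met → 11.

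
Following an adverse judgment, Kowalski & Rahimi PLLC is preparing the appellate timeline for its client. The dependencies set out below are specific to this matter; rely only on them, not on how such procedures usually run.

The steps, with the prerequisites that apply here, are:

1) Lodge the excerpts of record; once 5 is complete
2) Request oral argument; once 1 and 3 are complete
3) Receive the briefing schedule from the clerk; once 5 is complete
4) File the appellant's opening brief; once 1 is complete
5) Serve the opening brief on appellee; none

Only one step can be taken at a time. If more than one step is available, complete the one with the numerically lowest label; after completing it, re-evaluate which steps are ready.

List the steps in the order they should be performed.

5, 1, 3, 2, 4

5 is the only step with nothing outstanding, so it goes first.
1 and 3 are both available; 1 has the earlier label → 1.
4 now also ready, so the ready set is {3, 4}; 3 has the earlier label → 3.
2 now also ready, so the ready set is {2, 4}; 2 has the earlier label → 2.
Next only 4 has its prerequisites met → 4.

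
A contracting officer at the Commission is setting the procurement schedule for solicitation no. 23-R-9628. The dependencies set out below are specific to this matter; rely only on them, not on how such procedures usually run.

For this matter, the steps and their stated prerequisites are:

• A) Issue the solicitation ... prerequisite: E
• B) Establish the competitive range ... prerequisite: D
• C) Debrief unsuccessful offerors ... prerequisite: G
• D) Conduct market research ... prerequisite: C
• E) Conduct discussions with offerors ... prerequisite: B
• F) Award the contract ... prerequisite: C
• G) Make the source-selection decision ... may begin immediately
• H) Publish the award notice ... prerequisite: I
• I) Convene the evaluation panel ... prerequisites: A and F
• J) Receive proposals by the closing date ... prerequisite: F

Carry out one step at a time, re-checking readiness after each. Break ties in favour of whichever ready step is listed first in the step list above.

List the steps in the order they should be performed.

G is the only step with nothing outstanding, so it goes first.
That leaves C as the only ready step → C.
Now D and F have their prerequisites met. D is listed earlier, so D next.
B and F are both available; B is listed earlier → B.
E and F are both available; E is listed earlier → E.
Now A and F have their prerequisites met. A is listed earlier, so A next.
F is the only step now ready → F.
Now I and J have their prerequisites met. I is listed earlier, so I next.
H and J are both available; H is listed earlier → H.
Next only J has its prerequisites met → J.

G C D B E A F I H J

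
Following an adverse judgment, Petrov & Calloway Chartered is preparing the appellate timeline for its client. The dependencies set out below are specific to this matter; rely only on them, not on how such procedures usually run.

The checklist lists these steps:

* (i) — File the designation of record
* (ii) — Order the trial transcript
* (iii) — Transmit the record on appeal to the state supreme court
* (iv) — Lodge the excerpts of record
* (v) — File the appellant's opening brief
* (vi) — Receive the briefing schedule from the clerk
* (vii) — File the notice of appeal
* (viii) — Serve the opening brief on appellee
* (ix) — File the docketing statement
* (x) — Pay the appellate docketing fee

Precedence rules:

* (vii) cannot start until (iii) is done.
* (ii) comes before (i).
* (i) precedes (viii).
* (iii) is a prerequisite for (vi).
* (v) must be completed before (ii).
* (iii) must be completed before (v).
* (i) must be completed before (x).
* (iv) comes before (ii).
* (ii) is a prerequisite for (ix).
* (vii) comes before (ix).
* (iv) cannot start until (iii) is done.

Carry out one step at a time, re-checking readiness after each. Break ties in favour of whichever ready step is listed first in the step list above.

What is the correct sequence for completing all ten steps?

(iii) → (iv) → (v) → (ii) → (i) → (vi) → (vii) → (viii) → (ix) → (x)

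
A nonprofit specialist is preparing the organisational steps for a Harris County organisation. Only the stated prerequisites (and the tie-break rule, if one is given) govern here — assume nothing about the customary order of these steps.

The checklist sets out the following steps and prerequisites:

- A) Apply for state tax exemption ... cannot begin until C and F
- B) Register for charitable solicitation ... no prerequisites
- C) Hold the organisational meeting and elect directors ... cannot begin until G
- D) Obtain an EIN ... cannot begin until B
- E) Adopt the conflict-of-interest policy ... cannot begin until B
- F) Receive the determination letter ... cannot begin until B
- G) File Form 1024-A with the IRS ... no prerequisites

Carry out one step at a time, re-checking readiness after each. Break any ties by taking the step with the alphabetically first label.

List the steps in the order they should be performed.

B D E F G C A

B and G have no prerequisites; B has the earlier label, so B is first.
D, E, F and G are all available; D has the earlier label → D.
Now E, F and G have their prerequisites met. E has the earlier label, so E next.
Now F and G have their prerequisites met. F has the earlier label, so F next.
G is the only step now ready → G.
C needed G, now all done → C.
That leaves A as the only ready step → A.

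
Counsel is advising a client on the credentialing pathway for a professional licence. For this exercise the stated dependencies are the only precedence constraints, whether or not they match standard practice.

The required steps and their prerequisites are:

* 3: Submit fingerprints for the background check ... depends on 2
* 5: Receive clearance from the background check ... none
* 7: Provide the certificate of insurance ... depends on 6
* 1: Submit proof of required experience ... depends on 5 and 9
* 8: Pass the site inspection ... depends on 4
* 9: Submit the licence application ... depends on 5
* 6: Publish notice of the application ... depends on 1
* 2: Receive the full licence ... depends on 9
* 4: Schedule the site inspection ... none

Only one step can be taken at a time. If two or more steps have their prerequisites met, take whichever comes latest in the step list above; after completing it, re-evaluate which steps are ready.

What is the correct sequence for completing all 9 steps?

4 8 5 9 2 1 6 7 3

Nothing is required for 4 and 5. 4 is listed later → 4 first.
8 and 5 are both available; 8 is listed later → 8.
That leaves 5 as the only ready step → 5.
9 is the only step now ready → 9.
2 and 1 are both available; 2 is listed later → 2.
1 and 3 are both available; 1 is listed later → 1.
Now 6 and 3 have their prerequisites met. 6 is listed later, so 6 next.
7 now also ready, so the ready set is {7, 3}; 7 is listed later → 7.
3 is the only step now ready → 3.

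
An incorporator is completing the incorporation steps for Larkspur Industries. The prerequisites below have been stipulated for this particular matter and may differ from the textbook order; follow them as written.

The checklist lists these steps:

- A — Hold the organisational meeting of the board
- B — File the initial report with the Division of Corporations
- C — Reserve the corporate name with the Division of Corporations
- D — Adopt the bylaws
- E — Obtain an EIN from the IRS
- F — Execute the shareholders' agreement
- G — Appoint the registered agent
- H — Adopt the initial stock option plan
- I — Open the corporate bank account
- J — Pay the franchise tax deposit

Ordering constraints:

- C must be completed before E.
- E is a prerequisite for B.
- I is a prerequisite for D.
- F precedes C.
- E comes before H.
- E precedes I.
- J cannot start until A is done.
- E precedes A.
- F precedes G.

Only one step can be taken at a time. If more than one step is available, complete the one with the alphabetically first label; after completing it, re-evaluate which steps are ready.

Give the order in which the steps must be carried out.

F C E A B G H I D J

Only F has no prerequisites, so it is first.
Now C and G have their prerequisites met. C has the earlier label, so C next.
E now also ready, so the ready set is {E, G}; E has the earlier label → E.
Ready: A, B, G, H and I. A has the earlier label → A.
B, G, H, I and J are all available; B has the earlier label → B.
Now G, H, I and J have their prerequisites met. G has the earlier label, so G next.
Ready: H, I and J. H has the earlier label → H.
Now I and J have their prerequisites met. I has the earlier label, so I next.
D now also ready, so the ready set is {D, J}; D has the earlier label → D.
J needed A, now all done → J.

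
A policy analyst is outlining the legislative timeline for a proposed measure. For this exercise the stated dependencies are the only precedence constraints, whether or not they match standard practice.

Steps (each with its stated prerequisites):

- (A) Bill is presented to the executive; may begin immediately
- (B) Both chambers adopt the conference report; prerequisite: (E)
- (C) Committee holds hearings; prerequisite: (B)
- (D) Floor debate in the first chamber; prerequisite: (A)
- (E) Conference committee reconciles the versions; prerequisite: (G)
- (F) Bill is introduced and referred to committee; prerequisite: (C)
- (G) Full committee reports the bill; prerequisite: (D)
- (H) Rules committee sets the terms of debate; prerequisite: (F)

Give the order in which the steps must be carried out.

(A) has no prerequisites → (A) first.
(D) needed (A), now all done → (D).
(G) needed (D), now all done → (G).
That leaves (E) as the only ready step → (E).
Next only (B) has its prerequisites met → (B).
That leaves (C) as the only ready step → (C).
Next only (F) has its prerequisites met → (F).
(H) needed (F), now all done → (H).

(A) (D) (G) (E) (B) (C) (F) (H)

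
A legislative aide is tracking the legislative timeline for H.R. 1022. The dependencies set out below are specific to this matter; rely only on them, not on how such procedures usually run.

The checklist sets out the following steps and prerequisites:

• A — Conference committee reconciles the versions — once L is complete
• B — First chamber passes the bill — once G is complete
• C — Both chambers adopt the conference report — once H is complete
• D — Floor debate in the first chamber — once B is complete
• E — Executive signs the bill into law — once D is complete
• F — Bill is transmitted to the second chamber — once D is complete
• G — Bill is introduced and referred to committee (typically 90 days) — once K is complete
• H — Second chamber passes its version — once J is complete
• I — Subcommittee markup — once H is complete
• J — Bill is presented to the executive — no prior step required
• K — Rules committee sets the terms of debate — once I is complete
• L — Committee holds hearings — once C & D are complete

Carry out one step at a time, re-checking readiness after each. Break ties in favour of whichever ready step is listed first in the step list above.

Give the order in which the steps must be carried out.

J has no prerequisites → J first.
H needed J, now all done → H.
C and I are both available; C is listed earlier → C.
I needed H, now all done → I.
That leaves K as the only ready step → K.
That leaves G as the only ready step → G.
That leaves B as the only ready step → B.
D is the only step now ready → D.
Now E, F and L have their prerequisites met. E is listed earlier, so E next.
F and L are both available; F is listed earlier → F.
Next only L has its prerequisites met → L.
A is the only step now ready → A.

J, H, C, I, K, G, B, D, E, F, L, A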